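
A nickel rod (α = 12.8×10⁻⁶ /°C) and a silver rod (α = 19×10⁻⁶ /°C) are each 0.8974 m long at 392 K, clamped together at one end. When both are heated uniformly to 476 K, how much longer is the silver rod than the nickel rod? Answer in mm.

0.467 mm

ΔT = 84 K
nickel: ΔL = 12.8×10⁻⁶ × 0.8974 m × 84 = 9.6488×10⁻⁴ m = 0.96488 mm
silver: ΔL = 19×10⁻⁶ × 0.8974 m × 84 = 1.4323×10⁻³ m = 1.4323 mm
difference = 1.4323 − 0.96488 = 0.46742 mm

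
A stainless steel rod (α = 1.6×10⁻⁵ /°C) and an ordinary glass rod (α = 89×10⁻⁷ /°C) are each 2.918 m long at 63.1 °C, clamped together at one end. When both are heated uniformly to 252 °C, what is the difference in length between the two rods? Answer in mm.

3.91 mm

ΔT = 188.9 K
stainless steel: ΔL = 1.6×10⁻⁵ × 2.918 m × 188.9 = 8.8194×10⁻³ m = 8.8194 mm
ordinary glass: ΔL = 89×10⁻⁷ × 2.918 m × 188.9 = 4.9058×10⁻³ m = 4.9058 mm
difference = 8.8194 − 4.9058 = 3.9136 mm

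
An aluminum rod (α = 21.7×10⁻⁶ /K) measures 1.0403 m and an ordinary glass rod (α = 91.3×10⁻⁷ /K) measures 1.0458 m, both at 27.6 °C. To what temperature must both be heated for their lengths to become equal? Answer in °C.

T = 449.8 °C

Equal length when α₁L₁ΔT − α₂L₂ΔT = L₂ − L₁ = 5.50×10⁻³ m
α₁L₁ = 2.257451×10⁻⁵, α₂L₂ = 9.548154×10⁻⁶ → Δ(αL) = 1.3026356×10⁻⁵ m/K
ΔT = 5.50×10⁻³ / 1.3026356×10⁻⁵ = 422.221 K, so T = 27.6 + 422.221 = 449.821 °C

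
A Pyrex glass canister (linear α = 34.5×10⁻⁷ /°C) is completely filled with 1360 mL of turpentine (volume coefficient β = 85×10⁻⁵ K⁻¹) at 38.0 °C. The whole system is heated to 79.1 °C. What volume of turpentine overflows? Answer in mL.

46.9 mL

The canister also expands: β_container ≈ 3α = 1.035×10⁻⁵ /K
Net overflow = V₀(β_liq − 3α_cont)ΔT
β − 3α = 8.50×10⁻⁴ − 1.035×10⁻⁵ = 8.3965×10⁻⁴ /K; ΔT = 41.1 K
ΔV = 1360 × 8.3965×10⁻⁴ × 41.1 = 46.9 mL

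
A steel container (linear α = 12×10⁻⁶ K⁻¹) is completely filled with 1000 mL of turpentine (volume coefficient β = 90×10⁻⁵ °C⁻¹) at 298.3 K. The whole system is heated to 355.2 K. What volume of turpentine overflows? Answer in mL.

49.2 mL

The container also expands: β_container ≈ 3α = 3.6×10⁻⁵ /K
Net overflow = V₀(β_liq − 3α_cont)ΔT
β − 3α = 9.00×10⁻⁴ − 3.6×10⁻⁵ = 8.64×10⁻⁴ /K; ΔT = 56.9 K
ΔV = 1000 × 8.64×10⁻⁴ × 56.9 = 49.2 mL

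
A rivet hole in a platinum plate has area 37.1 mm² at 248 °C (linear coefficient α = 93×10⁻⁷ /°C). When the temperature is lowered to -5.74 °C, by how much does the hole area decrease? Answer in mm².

Area coefficient ≈ 2α; |ΔT| = 253.74 K
ΔA = 2αA₀ΔT = 2(93×10⁻⁷)(37.1)(253.74) = 0.175 mm²

ΔA = 0.175 mm²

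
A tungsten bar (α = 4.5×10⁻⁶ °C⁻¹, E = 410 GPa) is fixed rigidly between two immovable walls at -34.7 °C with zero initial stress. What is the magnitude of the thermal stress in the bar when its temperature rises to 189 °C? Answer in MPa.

σ = 413 MPa

Fully constrained: the free strain ε = αΔT is blocked, so σ = Eε = EαΔT.
|ΔT| = 223.7 K
σ = 410×10⁹ × 4.5×10⁻⁶ × 223.7 = 4.13×10⁸ Pa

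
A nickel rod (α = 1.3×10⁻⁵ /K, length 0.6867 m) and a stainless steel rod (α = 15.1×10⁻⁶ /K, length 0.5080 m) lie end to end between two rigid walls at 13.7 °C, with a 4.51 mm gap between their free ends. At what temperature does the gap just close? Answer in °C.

Gap closes when ΔL₁ + ΔL₂ = 4.51 mm = 4.51×10⁻³ m
(α₁L₁ + α₂L₂)ΔT = g
α₁L₁ + α₂L₂ = 1.3×10⁻⁵×0.6867 + 15.1×10⁻⁶×0.5080 = 1.65979×10⁻⁵ m/K
ΔT = 4.51×10⁻³ / 1.65979×10⁻⁵ = 271.72 K
T = 13.7 + 271.72 = 285.42 °C

T = 285 °C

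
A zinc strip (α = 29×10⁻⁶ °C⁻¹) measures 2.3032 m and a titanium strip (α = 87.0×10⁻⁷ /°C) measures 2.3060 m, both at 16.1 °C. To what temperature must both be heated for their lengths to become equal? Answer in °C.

Equal length when α₁L₁ΔT − α₂L₂ΔT = L₂ − L₁ = 2.80×10⁻³ m
α₁L₁ = 6.67928×10⁻⁵, α₂L₂ = 2.00622×10⁻⁵ → Δ(αL) = 4.67306×10⁻⁵ m/K
ΔT = 2.80×10⁻³ / 4.67306×10⁻⁵ = 59.9179 K, so T = 16.1 + 59.9179 = 76.0179 °C

T = 76.02 °C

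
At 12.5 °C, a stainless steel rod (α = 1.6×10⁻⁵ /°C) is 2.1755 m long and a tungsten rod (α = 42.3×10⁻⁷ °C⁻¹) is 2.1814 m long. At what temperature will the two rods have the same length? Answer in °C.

Equal length when α₁L₁ΔT − α₂L₂ΔT = L₂ − L₁ = 5.90×10⁻³ m
α₁L₁ = 3.4808×10⁻⁵, α₂L₂ = 9.227322×10⁻⁶ → Δ(αL) = 2.5580678×10⁻⁵ m/K
ΔT = 5.90×10⁻³ / 2.5580678×10⁻⁵ = 230.643 K, so T = 12.5 + 230.643 = 243.143 °C

T = 243.1 °C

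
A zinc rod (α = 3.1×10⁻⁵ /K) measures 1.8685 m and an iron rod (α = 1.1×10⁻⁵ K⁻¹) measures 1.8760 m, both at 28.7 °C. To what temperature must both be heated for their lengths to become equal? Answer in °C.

L₁(1 + α₁ΔT) = L₂(1 + α₂ΔT) ⇒ ΔT = (L₂ − L₁)/(α₁L₁ − α₂L₂)
L₂ − L₁ = 1.8760 − 1.8685 = 7.50×10⁻³ m
α₁L₁ − α₂L₂ = 3.1×10⁻⁵×1.8685 − 1.1×10⁻⁵×1.8760 = 3.72875×10⁻⁵ m/K
ΔT = 7.50×10⁻³ / 3.72875×10⁻⁵ = 201.140 K
T = 28.7 + 201.140 = 229.840 °C

T = 229.8 °C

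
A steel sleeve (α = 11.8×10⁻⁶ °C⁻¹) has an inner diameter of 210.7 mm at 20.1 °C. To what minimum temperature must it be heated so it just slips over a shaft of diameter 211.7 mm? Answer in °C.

Required Δd = 211.7 − 210.7 = 1.0 mm
Δd = αd₀ΔT ⇒ ΔT = Δd/(αd₀) = 1.0 / (11.8×10⁻⁶ × 210.7) = 402.21 K
T_min = 20.1 + 402.21 = 422.31 °C

T = 422 °C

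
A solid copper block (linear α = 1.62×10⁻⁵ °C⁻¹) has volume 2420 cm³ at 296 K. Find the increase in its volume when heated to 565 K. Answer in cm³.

Isotropic solid: β ≈ 3α = 4.9×10⁻⁵ /K; ΔT = 269 K
ΔV = 3αV₀ΔT = 3(1.62×10⁻⁵)(2420)(269) = 31.6 cm³

ΔV = 31.6 cm³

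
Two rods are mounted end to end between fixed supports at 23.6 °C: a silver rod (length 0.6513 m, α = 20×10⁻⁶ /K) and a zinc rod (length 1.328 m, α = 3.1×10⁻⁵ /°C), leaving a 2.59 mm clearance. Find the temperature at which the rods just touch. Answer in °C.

T = 71.4 °C

Gap closes when ΔL₁ + ΔL₂ = 2.59 mm = 2.59×10⁻³ m
(α₁L₁ + α₂L₂)ΔT = g
α₁L₁ + α₂L₂ = 20×10⁻⁶×0.6513 + 3.1×10⁻⁵×1.328 = 5.4194×10⁻⁵ m/K
ΔT = 2.59×10⁻³ / 5.4194×10⁻⁵ = 47.791 K
T = 23.6 + 47.791 = 71.391 °C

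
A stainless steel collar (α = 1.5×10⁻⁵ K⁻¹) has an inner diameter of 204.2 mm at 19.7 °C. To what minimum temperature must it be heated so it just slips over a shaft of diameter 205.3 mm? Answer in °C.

T = 379 °C

Required Δd = 205.3 − 204.2 = 1.1 mm
Δd = αd₀ΔT ⇒ ΔT = Δd/(αd₀) = 1.1 / (1.5×10⁻⁵ × 204.2) = 359.13 K
T_min = 19.7 + 359.13 = 378.83 °C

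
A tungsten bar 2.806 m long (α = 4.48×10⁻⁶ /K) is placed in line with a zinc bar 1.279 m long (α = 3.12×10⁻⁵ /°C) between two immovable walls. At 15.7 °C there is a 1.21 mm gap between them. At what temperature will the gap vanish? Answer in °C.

α₁L₁ = 1.257088×10⁻⁵ m/K, α₂L₂ = 3.99048×10⁻⁵ m/K → total 5.247568×10⁻⁵ m/K
ΔT = g/(α₁L₁+α₂L₂) = 1.21×10⁻³ / 5.247568×10⁻⁵ = 23.058 K
T = 15.7 + 23.058 = 38.758 °C

T = 38.8 °C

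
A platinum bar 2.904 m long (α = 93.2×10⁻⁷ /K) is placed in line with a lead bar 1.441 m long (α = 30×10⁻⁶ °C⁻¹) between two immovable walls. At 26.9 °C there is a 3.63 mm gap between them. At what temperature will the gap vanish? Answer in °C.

Gap closes when ΔL₁ + ΔL₂ = 3.63 mm = 3.63×10⁻³ m
(α₁L₁ + α₂L₂)ΔT = g
α₁L₁ + α₂L₂ = 93.2×10⁻⁷×2.904 + 30×10⁻⁶×1.441 = 7.029528×10⁻⁵ m/K
ΔT = 3.63×10⁻³ / 7.029528×10⁻⁵ = 51.639 K
T = 26.9 + 51.639 = 78.539 °C

T = 78.5 °C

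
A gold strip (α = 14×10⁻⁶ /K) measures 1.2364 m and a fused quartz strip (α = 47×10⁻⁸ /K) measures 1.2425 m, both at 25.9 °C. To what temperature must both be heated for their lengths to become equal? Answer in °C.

T = 390.6 °C

Equal length when α₁L₁ΔT − α₂L₂ΔT = L₂ − L₁ = 6.10×10⁻³ m
α₁L₁ = 1.73096×10⁻⁵, α₂L₂ = 5.83975×10⁻⁷ → Δ(αL) = 1.6725625×10⁻⁵ m/K
ΔT = 6.10×10⁻³ / 1.6725625×10⁻⁵ = 364.710 K, so T = 25.9 + 364.710 = 390.610 °C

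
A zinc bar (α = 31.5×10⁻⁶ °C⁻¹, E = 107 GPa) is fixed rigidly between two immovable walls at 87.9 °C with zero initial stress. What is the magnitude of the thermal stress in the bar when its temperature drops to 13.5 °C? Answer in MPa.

σ = 251 MPa

Fully constrained: the free strain ε = αΔT is blocked, so σ = Eε = EαΔT.
|ΔT| = 74.4 K
σ = 107×10⁹ × 31.5×10⁻⁶ × 74.4 = 2.51×10⁸ Pa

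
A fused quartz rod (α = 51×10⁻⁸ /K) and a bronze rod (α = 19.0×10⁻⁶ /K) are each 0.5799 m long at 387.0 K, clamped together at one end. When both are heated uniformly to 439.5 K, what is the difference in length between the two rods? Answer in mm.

0.563 mm

ΔT = 52.5 K
fused quartz: ΔL = 51×10⁻⁸ × 0.5799 m × 52.5 = 1.5527×10⁻⁵ m = 0.015527 mm
bronze: ΔL = 19.0×10⁻⁶ × 0.5799 m × 52.5 = 5.7845×10⁻⁴ m = 0.57845 mm
difference = 0.57845 − 0.015527 = 0.562923 mm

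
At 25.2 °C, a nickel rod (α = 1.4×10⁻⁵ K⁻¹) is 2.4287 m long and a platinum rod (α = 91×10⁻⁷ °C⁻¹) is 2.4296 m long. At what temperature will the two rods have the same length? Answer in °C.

T = 100.9 °C

L₁(1 + α₁ΔT) = L₂(1 + α₂ΔT) ⇒ ΔT = (L₂ − L₁)/(α₁L₁ − α₂L₂)
L₂ − L₁ = 2.4296 − 2.4287 = 9.00×10⁻⁴ m
α₁L₁ − α₂L₂ = 1.4×10⁻⁵×2.4287 − 91×10⁻⁷×2.4296 = 1.189244×10⁻⁵ m/K
ΔT = 9.00×10⁻⁴ / 1.189244×10⁻⁵ = 75.678 K
T = 25.2 + 75.678 = 100.878 °C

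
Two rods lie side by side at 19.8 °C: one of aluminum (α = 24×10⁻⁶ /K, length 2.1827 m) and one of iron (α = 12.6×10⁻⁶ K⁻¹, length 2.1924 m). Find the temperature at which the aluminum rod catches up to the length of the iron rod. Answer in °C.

T = 411.6 °C

Equal length when α₁L₁ΔT − α₂L₂ΔT = L₂ − L₁ = 9.70×10⁻³ m
α₁L₁ = 5.23848×10⁻⁵, α₂L₂ = 2.762424×10⁻⁵ → Δ(αL) = 2.476056×10⁻⁵ m/K
ΔT = 9.70×10⁻³ / 2.476056×10⁻⁵ = 391.752 K, so T = 19.8 + 391.752 = 411.552 °C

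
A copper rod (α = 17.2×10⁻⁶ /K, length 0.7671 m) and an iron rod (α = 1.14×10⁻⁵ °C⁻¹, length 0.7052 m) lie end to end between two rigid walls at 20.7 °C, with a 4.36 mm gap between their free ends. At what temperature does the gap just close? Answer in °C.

α₁L₁ = 1.319412×10⁻⁵ m/K, α₂L₂ = 8.03928×10⁻⁶ m/K → total 2.12334×10⁻⁵ m/K
ΔT = g/(α₁L₁+α₂L₂) = 4.36×10⁻³ / 2.12334×10⁻⁵ = 205.34 K
T = 20.7 + 205.34 = 226.04 °C

T = 226 °C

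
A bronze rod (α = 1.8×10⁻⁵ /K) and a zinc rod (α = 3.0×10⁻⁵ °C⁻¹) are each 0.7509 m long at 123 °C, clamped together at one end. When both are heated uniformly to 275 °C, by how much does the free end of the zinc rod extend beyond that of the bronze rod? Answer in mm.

1.37 mm

ΔT = 152 K
bronze: ΔL = 1.8×10⁻⁵ × 0.7509 m × 152 = 2.0545×10⁻³ m = 2.0545 mm
zinc: ΔL = 3.0×10⁻⁵ × 0.7509 m × 152 = 3.4241×10⁻³ m = 3.4241 mm
difference = 3.4241 − 2.0545 = 1.3696 mm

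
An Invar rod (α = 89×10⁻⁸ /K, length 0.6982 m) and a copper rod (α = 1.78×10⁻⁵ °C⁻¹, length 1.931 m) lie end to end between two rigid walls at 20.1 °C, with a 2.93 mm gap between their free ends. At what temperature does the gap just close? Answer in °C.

T = 104 °C

Gap closes when ΔL₁ + ΔL₂ = 2.93 mm = 2.93×10⁻³ m
(α₁L₁ + α₂L₂)ΔT = g
α₁L₁ + α₂L₂ = 89×10⁻⁸×0.6982 + 1.78×10⁻⁵×1.931 = 3.4993198×10⁻⁵ m/K
ΔT = 2.93×10⁻³ / 3.4993198×10⁻⁵ = 83.73 K
T = 20.1 + 83.73 = 103.83 °C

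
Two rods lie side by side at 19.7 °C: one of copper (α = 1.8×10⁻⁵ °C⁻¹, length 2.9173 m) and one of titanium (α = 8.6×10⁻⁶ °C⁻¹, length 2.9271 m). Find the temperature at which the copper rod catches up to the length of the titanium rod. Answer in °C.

T = 378.2 °C

L₁(1 + α₁ΔT) = L₂(1 + α₂ΔT) ⇒ ΔT = (L₂ − L₁)/(α₁L₁ − α₂L₂)
L₂ − L₁ = 2.9271 − 2.9173 = 9.80×10⁻³ m
α₁L₁ − α₂L₂ = 1.8×10⁻⁵×2.9173 − 8.6×10⁻⁶×2.9271 = 2.733834×10⁻⁵ m/K
ΔT = 9.80×10⁻³ / 2.733834×10⁻⁵ = 358.471 K
T = 19.7 + 358.471 = 378.171 °C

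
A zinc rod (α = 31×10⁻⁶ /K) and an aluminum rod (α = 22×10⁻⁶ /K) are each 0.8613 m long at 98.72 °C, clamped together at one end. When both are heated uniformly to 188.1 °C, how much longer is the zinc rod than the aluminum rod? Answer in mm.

0.693 mm

ΔT = 89.38 K
zinc: ΔL = 31×10⁻⁶ × 0.8613 m × 89.38 = 2.3865×10⁻³ m = 2.3865 mm
aluminum: ΔL = 22×10⁻⁶ × 0.8613 m × 89.38 = 1.6936×10⁻³ m = 1.6936 mm
difference = 2.3865 − 1.6936 = 0.6929 mm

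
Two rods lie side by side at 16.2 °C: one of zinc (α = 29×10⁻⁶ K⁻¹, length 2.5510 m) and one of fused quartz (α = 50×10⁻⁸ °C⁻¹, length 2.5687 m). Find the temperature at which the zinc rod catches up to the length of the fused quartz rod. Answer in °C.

T = 259.7 °C

L₁(1 + α₁ΔT) = L₂(1 + α₂ΔT) ⇒ ΔT = (L₂ − L₁)/(α₁L₁ − α₂L₂)
L₂ − L₁ = 2.5687 − 2.5510 = 1.77×10⁻² m
α₁L₁ − α₂L₂ = 29×10⁻⁶×2.5510 − 50×10⁻⁸×2.5687 = 7.269465×10⁻⁵ m/K
ΔT = 1.77×10⁻² / 7.269465×10⁻⁵ = 243.484 K
T = 16.2 + 243.484 = 259.684 °C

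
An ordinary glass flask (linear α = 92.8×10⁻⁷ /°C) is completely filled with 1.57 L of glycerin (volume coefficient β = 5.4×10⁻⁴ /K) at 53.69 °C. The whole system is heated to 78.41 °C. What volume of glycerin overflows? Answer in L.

0.0199 L

The flask also expands: β_container ≈ 3α = 2.784×10⁻⁵ /K
Net overflow = V₀(β_liq − 3α_cont)ΔT
β − 3α = 5.40×10⁻⁴ − 2.784×10⁻⁵ = 5.1216×10⁻⁴ /K; ΔT = 24.72 K
ΔV = 1.57 × 5.1216×10⁻⁴ × 24.72 = 0.0199 L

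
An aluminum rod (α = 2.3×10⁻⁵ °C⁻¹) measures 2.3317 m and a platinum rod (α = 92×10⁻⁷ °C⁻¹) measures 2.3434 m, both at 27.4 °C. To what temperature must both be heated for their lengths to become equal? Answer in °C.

Equal length when α₁L₁ΔT − α₂L₂ΔT = L₂ − L₁ = 1.17×10⁻² m
α₁L₁ = 5.36291×10⁻⁵, α₂L₂ = 2.155928×10⁻⁵ → Δ(αL) = 3.206982×10⁻⁵ m/K
ΔT = 1.17×10⁻² / 3.206982×10⁻⁵ = 364.829 K, so T = 27.4 + 364.829 = 392.229 °C

T = 392.2 °C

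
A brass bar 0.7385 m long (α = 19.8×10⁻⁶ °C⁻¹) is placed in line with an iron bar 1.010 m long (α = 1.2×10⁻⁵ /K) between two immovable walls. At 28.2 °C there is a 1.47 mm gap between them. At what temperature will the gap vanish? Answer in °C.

T = 83.2 °C

Gap closes when ΔL₁ + ΔL₂ = 1.47 mm = 1.47×10⁻³ m
(α₁L₁ + α₂L₂)ΔT = g
α₁L₁ + α₂L₂ = 19.8×10⁻⁶×0.7385 + 1.2×10⁻⁵×1.010 = 2.67423×10⁻⁵ m/K
ΔT = 1.47×10⁻³ / 2.67423×10⁻⁵ = 54.969 K
T = 28.2 + 54.969 = 83.169 °C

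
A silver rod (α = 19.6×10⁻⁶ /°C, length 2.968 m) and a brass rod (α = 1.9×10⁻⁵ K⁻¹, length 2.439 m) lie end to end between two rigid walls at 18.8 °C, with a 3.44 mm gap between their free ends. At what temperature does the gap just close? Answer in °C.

Gap closes when ΔL₁ + ΔL₂ = 3.44 mm = 3.44×10⁻³ m
(α₁L₁ + α₂L₂)ΔT = g
α₁L₁ + α₂L₂ = 19.6×10⁻⁶×2.968 + 1.9×10⁻⁵×2.439 = 1.045138×10⁻⁴ m/K
ΔT = 3.44×10⁻³ / 1.045138×10⁻⁴ = 32.914 K
T = 18.8 + 32.914 = 51.714 °C

T = 51.7 °C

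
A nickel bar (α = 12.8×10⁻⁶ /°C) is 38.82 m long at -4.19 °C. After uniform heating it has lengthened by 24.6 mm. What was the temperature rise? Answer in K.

ΔT = 49.5 K

ΔL = αL₀ΔT ⇒ ΔT = ΔL / (αL₀)
ΔT = 24.6×10⁻³ m / (12.8×10⁻⁶ × 38.82 m) = 49.507 K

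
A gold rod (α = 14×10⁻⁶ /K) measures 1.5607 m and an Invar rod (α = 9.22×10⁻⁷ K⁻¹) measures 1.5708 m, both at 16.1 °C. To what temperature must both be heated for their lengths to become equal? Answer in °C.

Equal length when α₁L₁ΔT − α₂L₂ΔT = L₂ − L₁ = 1.01×10⁻² m
α₁L₁ = 2.18498×10⁻⁵, α₂L₂ = 1.4482776×10⁻⁶ → Δ(αL) = 2.04015224×10⁻⁵ m/K
ΔT = 1.01×10⁻² / 2.04015224×10⁻⁵ = 495.061 K, so T = 16.1 + 495.061 = 511.161 °C

T = 511.2 °C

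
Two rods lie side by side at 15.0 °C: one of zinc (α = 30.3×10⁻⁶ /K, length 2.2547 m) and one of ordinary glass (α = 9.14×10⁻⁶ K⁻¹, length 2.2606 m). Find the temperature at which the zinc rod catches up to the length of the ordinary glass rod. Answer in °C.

T = 138.8 °C

L₁(1 + α₁ΔT) = L₂(1 + α₂ΔT) ⇒ ΔT = (L₂ − L₁)/(α₁L₁ − α₂L₂)
L₂ − L₁ = 2.2606 − 2.2547 = 5.90×10⁻³ m
α₁L₁ − α₂L₂ = 30.3×10⁻⁶×2.2547 − 9.14×10⁻⁶×2.2606 = 4.7655526×10⁻⁵ m/K
ΔT = 5.90×10⁻³ / 4.7655526×10⁻⁵ = 123.805 K
T = 15.0 + 123.805 = 138.805 °C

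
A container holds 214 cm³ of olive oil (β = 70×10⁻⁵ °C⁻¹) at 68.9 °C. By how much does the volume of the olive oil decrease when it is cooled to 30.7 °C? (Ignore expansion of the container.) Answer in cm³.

ΔV = 5.72 cm³

|ΔT| = |30.7 − 68.9| = 38.2 K
ΔV = βV₀ΔT = (70×10⁻⁵)(214)(38.2) = 5.72 cm³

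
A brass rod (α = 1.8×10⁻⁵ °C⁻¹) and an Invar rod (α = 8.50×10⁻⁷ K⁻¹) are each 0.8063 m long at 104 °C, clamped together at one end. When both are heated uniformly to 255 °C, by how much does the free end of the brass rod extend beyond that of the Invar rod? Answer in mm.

2.09 mm

ΔT = 151 K
brass: ΔL = 1.8×10⁻⁵ × 0.8063 m × 151 = 2.1915×10⁻³ m = 2.1915 mm
Invar: ΔL = 8.50×10⁻⁷ × 0.8063 m × 151 = 1.0349×10⁻⁴ m = 0.10349 mm
difference = 2.1915 − 0.10349 = 2.08801 mm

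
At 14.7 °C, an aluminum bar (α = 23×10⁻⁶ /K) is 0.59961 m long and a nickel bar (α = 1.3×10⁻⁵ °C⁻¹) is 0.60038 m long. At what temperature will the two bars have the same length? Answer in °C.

Equal length when α₁L₁ΔT − α₂L₂ΔT = L₂ − L₁ = 7.70×10⁻⁴ m
α₁L₁ = 1.379103×10⁻⁵, α₂L₂ = 7.80494×10⁻⁶ → Δ(αL) = 5.98609×10⁻⁶ m/K
ΔT = 7.70×10⁻⁴ / 5.98609×10⁻⁶ = 128.632 K, so T = 14.7 + 128.632 = 143.332 °C

T = 143.3 °C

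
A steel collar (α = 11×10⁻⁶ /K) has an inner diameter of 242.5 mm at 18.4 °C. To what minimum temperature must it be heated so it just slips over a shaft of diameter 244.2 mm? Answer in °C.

Required Δd = 244.2 − 242.5 = 1.7 mm
Δd = αd₀ΔT ⇒ ΔT = Δd/(αd₀) = 1.7 / (11×10⁻⁶ × 242.5) = 637.30 K
T_min = 18.4 + 637.30 = 655.70 °C

T = 656 °C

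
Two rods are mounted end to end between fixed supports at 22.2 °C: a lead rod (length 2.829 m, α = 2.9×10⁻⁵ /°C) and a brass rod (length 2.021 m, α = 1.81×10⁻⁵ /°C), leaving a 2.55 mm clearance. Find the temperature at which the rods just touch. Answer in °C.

Gap closes when ΔL₁ + ΔL₂ = 2.55 mm = 2.55×10⁻³ m
(α₁L₁ + α₂L₂)ΔT = g
α₁L₁ + α₂L₂ = 2.9×10⁻⁵×2.829 + 1.81×10⁻⁵×2.021 = 1.186211×10⁻⁴ m/K
ΔT = 2.55×10⁻³ / 1.186211×10⁻⁴ = 21.497 K
T = 22.2 + 21.497 = 43.697 °C

T = 43.7 °C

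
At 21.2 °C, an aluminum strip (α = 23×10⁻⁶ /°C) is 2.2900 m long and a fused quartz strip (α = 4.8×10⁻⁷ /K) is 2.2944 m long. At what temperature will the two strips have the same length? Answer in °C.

Equal length when α₁L₁ΔT − α₂L₂ΔT = L₂ − L₁ = 4.40×10⁻³ m
α₁L₁ = 5.267×10⁻⁵, α₂L₂ = 1.101312×10⁻⁶ → Δ(αL) = 5.1568688×10⁻⁵ m/K
ΔT = 4.40×10⁻³ / 5.1568688×10⁻⁵ = 85.323 K, so T = 21.2 + 85.323 = 106.523 °C

T = 106.5 °C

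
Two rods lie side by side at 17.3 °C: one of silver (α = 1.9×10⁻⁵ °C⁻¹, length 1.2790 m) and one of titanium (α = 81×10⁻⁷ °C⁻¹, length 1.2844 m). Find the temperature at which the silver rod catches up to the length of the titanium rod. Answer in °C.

T = 405.9 °C

Equal length when α₁L₁ΔT − α₂L₂ΔT = L₂ − L₁ = 5.40×10⁻³ m
α₁L₁ = 2.4301×10⁻⁵, α₂L₂ = 1.040364×10⁻⁵ → Δ(αL) = 1.389736×10⁻⁵ m/K
ΔT = 5.40×10⁻³ / 1.389736×10⁻⁵ = 388.563 K, so T = 17.3 + 388.563 = 405.863 °C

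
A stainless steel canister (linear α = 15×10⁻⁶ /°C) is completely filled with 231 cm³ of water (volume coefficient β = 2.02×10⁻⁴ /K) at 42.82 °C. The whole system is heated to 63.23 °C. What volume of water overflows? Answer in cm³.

The canister also expands: β_container ≈ 3α = 4.5×10⁻⁵ /K
Net overflow = V₀(β_liq − 3α_cont)ΔT
β − 3α = 2.02×10⁻⁴ − 4.5×10⁻⁵ = 1.57×10⁻⁴ /K; ΔT = 20.41 K
ΔV = 231 × 1.57×10⁻⁴ × 20.41 = 0.740 cm³

0.740 cm³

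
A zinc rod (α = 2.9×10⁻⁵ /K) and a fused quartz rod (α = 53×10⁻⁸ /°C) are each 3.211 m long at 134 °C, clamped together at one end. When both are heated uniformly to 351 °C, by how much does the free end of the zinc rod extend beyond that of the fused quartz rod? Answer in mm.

ΔT = 217 K
zinc: ΔL = 2.9×10⁻⁵ × 3.211 m × 217 = 2.0207×10⁻² m = 20.207 mm
fused quartz: ΔL = 53×10⁻⁸ × 3.211 m × 217 = 3.6930×10⁻⁴ m = 0.36930 mm
difference = 20.207 − 0.36930 = 19.8377 mm

19.8 mm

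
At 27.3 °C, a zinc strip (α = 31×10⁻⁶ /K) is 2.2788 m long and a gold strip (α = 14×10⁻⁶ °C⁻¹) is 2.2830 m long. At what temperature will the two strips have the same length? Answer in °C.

L₁(1 + α₁ΔT) = L₂(1 + α₂ΔT) ⇒ ΔT = (L₂ − L₁)/(α₁L₁ − α₂L₂)
L₂ − L₁ = 2.2830 − 2.2788 = 4.20×10⁻³ m
α₁L₁ − α₂L₂ = 31×10⁻⁶×2.2788 − 14×10⁻⁶×2.2830 = 3.86808×10⁻⁵ m/K
ΔT = 4.20×10⁻³ / 3.86808×10⁻⁵ = 108.581 K
T = 27.3 + 108.581 = 135.881 °C

T = 135.9 °C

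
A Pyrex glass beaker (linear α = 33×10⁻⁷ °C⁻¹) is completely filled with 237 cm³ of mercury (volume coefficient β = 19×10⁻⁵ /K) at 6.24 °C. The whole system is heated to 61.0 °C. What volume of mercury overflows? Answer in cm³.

2.34 cm³

The beaker also expands: β_container ≈ 3α = 9.9×10⁻⁶ /K
Net overflow = V₀(β_liq − 3α_cont)ΔT
β − 3α = 1.90×10⁻⁴ − 9.9×10⁻⁶ = 1.801×10⁻⁴ /K; ΔT = 54.76 K
ΔV = 237 × 1.801×10⁻⁴ × 54.76 = 2.34 cm³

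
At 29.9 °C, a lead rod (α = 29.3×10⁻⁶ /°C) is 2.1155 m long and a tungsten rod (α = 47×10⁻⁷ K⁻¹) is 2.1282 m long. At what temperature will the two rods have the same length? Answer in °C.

L₁(1 + α₁ΔT) = L₂(1 + α₂ΔT) ⇒ ΔT = (L₂ − L₁)/(α₁L₁ − α₂L₂)
L₂ − L₁ = 2.1282 − 2.1155 = 1.27×10⁻² m
α₁L₁ − α₂L₂ = 29.3×10⁻⁶×2.1155 − 47×10⁻⁷×2.1282 = 5.198161×10⁻⁵ m/K
ΔT = 1.27×10⁻² / 5.198161×10⁻⁵ = 244.317 K
T = 29.9 + 244.317 = 274.217 °C

T = 274.2 °C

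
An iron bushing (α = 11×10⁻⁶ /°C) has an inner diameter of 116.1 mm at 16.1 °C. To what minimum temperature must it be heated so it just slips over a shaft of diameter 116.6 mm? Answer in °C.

Required Δd = 116.6 − 116.1 = 0.5 mm
Δd = αd₀ΔT ⇒ ΔT = Δd/(αd₀) = 0.5 / (11×10⁻⁶ × 116.1) = 391.51 K
T_min = 16.1 + 391.51 = 407.61 °C

T = 408 °C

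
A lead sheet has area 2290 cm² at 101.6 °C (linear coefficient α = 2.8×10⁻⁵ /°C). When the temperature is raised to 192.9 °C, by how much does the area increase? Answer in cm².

Area coefficient ≈ 2α; |ΔT| = 91.3 K
ΔA = 2αA₀ΔT = 2(2.8×10⁻⁵)(2290)(91.3) = 11.7 cm²

ΔA = 11.7 cm²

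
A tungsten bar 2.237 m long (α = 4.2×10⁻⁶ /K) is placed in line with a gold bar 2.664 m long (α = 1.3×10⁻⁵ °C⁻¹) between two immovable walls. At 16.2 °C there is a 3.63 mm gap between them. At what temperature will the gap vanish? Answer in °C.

α₁L₁ = 9.3954×10⁻⁶ m/K, α₂L₂ = 3.4632×10⁻⁵ m/K → total 4.40274×10⁻⁵ m/K
ΔT = g/(α₁L₁+α₂L₂) = 3.63×10⁻³ / 4.40274×10⁻⁵ = 82.449 K
T = 16.2 + 82.449 = 98.649 °C

T = 98.6 °C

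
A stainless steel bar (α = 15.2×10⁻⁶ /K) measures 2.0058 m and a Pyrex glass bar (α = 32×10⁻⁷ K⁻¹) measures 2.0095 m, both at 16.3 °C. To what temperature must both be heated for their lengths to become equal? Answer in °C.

T = 170.1 °C

L₁(1 + α₁ΔT) = L₂(1 + α₂ΔT) ⇒ ΔT = (L₂ − L₁)/(α₁L₁ − α₂L₂)
L₂ − L₁ = 2.0095 − 2.0058 = 3.70×10⁻³ m
α₁L₁ − α₂L₂ = 15.2×10⁻⁶×2.0058 − 32×10⁻⁷×2.0095 = 2.405776×10⁻⁵ m/K
ΔT = 3.70×10⁻³ / 2.405776×10⁻⁵ = 153.797 K
T = 16.3 + 153.797 = 170.097 °C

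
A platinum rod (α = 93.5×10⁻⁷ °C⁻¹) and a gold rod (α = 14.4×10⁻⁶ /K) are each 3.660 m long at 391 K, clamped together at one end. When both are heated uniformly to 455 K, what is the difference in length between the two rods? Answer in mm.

1.18 mm

ΔT = 64 K
platinum: ΔL = 93.5×10⁻⁷ × 3.660 m × 64 = 2.1901×10⁻³ m = 2.1901 mm
gold: ΔL = 14.4×10⁻⁶ × 3.660 m × 64 = 3.3731×10⁻³ m = 3.3731 mm
difference = 3.3731 − 2.1901 = 1.1830 mm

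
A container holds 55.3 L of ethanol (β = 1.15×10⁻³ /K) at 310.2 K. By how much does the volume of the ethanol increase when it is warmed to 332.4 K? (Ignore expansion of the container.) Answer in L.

|ΔT| = |332.4 − 310.2| = 22.2 K
ΔV = βV₀ΔT = (1.15×10⁻³)(55.3)(22.2) = 1.41 L

ΔV = 1.41 L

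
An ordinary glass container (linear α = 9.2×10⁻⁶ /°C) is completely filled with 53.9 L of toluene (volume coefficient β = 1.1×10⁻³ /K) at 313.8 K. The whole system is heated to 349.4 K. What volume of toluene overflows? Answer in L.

The container also expands: β_container ≈ 3α = 2.76×10⁻⁵ /K
Net overflow = V₀(β_liq − 3α_cont)ΔT
β − 3α = 1.10×10⁻³ − 2.76×10⁻⁵ = 1.0724×10⁻³ /K; ΔT = 35.6 K
ΔV = 53.9 × 1.0724×10⁻³ × 35.6 = 2.06 L

2.06 L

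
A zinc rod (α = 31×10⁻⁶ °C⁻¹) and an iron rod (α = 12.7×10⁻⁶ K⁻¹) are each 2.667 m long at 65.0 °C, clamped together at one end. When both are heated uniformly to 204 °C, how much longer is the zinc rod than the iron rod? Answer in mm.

6.78 mm

ΔT = 139.0 K
zinc: ΔL = 31×10⁻⁶ × 2.667 m × 139.0 = 1.1492×10⁻² m = 11.492 mm
iron: ΔL = 12.7×10⁻⁶ × 2.667 m × 139.0 = 4.7081×10⁻³ m = 4.7081 mm
difference = 11.492 − 4.7081 = 6.7839 mm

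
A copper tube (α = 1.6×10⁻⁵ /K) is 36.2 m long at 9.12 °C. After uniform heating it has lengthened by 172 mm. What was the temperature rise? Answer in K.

ΔL = αL₀ΔT ⇒ ΔT = ΔL / (αL₀)
ΔT = 172×10⁻³ m / (1.6×10⁻⁵ × 36.2 m) = 296.96 K

ΔT = 297 K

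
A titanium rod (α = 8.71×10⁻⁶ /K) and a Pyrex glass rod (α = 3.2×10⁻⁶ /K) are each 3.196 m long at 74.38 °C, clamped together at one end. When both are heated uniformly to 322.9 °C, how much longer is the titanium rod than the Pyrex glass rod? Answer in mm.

ΔT = 248.52 K
titanium: ΔL = 8.71×10⁻⁶ × 3.196 m × 248.52 = 6.9181×10⁻³ m = 6.9181 mm
Pyrex glass: ΔL = 3.2×10⁻⁶ × 3.196 m × 248.52 = 2.5417×10⁻³ m = 2.5417 mm
difference = 6.9181 − 2.5417 = 4.3764 mm

4.38 mm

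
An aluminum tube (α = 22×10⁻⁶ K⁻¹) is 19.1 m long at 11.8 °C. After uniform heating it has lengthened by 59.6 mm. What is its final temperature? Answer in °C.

ΔL = αL₀ΔT ⇒ ΔT = ΔL / (αL₀)
ΔT = 59.6×10⁻³ m / (22×10⁻⁶ × 19.1 m) = 141.84 K
T = 11.8 + 141.84 = 153.64 °C

T = 154 °C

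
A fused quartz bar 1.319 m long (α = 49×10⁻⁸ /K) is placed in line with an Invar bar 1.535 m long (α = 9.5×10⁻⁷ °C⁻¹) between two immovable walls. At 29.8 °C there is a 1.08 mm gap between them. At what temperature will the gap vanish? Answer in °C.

α₁L₁ = 6.4631×10⁻⁷ m/K, α₂L₂ = 1.45825×10⁻⁶ m/K → total 2.10456×10⁻⁶ m/K
ΔT = g/(α₁L₁+α₂L₂) = 1.08×10⁻³ / 2.10456×10⁻⁶ = 513.17 K
T = 29.8 + 513.17 = 542.97 °C

T = 543 °C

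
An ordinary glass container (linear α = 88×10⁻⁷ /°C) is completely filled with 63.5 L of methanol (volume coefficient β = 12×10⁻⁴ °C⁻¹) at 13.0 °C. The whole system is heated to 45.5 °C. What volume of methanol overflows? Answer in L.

2.42 L

The container also expands: β_container ≈ 3α = 2.64×10⁻⁵ /K
Net overflow = V₀(β_liq − 3α_cont)ΔT
β − 3α = 1.20×10⁻³ − 2.64×10⁻⁵ = 1.1736×10⁻³ /K; ΔT = 32.5 K
ΔV = 63.5 × 1.1736×10⁻³ × 32.5 = 2.42 L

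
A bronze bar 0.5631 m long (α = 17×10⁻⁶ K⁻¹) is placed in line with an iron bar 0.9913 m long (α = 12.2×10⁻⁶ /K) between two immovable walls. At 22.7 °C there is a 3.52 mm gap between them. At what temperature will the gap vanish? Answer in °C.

T = 185 °C

α₁L₁ = 9.5727×10⁻⁶ m/K, α₂L₂ = 1.209386×10⁻⁵ m/K → total 2.166656×10⁻⁵ m/K
ΔT = g/(α₁L₁+α₂L₂) = 3.52×10⁻³ / 2.166656×10⁻⁵ = 162.46 K
T = 22.7 + 162.46 = 185.16 °C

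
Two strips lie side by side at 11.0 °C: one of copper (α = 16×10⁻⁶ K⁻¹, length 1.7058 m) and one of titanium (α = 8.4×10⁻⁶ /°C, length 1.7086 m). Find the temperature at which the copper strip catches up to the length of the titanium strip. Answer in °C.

L₁(1 + α₁ΔT) = L₂(1 + α₂ΔT) ⇒ ΔT = (L₂ − L₁)/(α₁L₁ − α₂L₂)
L₂ − L₁ = 1.7086 − 1.7058 = 2.80×10⁻³ m
α₁L₁ − α₂L₂ = 16×10⁻⁶×1.7058 − 8.4×10⁻⁶×1.7086 = 1.294056×10⁻⁵ m/K
ΔT = 2.80×10⁻³ / 1.294056×10⁻⁵ = 216.374 K
T = 11.0 + 216.374 = 227.374 °C

T = 227.4 °C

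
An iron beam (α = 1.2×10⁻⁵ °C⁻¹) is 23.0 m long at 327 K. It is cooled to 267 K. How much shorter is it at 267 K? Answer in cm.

ΔL = 1.66 cm

|ΔT| = |267 − 327| = 60 K
ΔL = αL₀ΔT = (1.2×10⁻⁵)(23.0)(60) = 1.66×10⁻² m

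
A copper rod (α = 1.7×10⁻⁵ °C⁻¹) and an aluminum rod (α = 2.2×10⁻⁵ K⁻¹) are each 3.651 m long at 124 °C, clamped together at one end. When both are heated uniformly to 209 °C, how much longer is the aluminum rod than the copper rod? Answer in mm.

ΔT = 85 K
copper: ΔL = 1.7×10⁻⁵ × 3.651 m × 85 = 5.2757×10⁻³ m = 5.2757 mm
aluminum: ΔL = 2.2×10⁻⁵ × 3.651 m × 85 = 6.8274×10⁻³ m = 6.8274 mm
difference = 6.8274 − 5.2757 = 1.5517 mm

1.55 mm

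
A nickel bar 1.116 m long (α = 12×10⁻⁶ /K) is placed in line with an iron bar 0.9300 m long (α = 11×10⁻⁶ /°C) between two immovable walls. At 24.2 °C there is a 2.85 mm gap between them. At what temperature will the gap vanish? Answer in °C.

Gap closes when ΔL₁ + ΔL₂ = 2.85 mm = 2.85×10⁻³ m
(α₁L₁ + α₂L₂)ΔT = g
α₁L₁ + α₂L₂ = 12×10⁻⁶×1.116 + 11×10⁻⁶×0.9300 = 2.3622×10⁻⁵ m/K
ΔT = 2.85×10⁻³ / 2.3622×10⁻⁵ = 120.65 K
T = 24.2 + 120.65 = 144.85 °C

T = 145 °C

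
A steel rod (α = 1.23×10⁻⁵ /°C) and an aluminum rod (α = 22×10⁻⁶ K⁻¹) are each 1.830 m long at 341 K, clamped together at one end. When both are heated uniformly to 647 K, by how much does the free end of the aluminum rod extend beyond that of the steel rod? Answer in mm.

5.43 mm

ΔT = 306 K
steel: ΔL = 1.23×10⁻⁵ × 1.830 m × 306 = 6.8878×10⁻³ m = 6.8878 mm
aluminum: ΔL = 22×10⁻⁶ × 1.830 m × 306 = 1.2320×10⁻² m = 12.320 mm
difference = 12.320 − 6.8878 = 5.4322 mm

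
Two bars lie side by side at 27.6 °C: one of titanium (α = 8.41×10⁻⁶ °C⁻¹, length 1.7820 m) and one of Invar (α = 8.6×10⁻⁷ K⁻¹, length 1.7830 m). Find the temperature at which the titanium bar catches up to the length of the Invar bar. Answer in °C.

Equal length when α₁L₁ΔT − α₂L₂ΔT = L₂ − L₁ = 1.00×10⁻³ m
α₁L₁ = 1.498662×10⁻⁵, α₂L₂ = 1.53338×10⁻⁶ → Δ(αL) = 1.345324×10⁻⁵ m/K
ΔT = 1.00×10⁻³ / 1.345324×10⁻⁵ = 74.332 K, so T = 27.6 + 74.332 = 101.932 °C

T = 101.9 °C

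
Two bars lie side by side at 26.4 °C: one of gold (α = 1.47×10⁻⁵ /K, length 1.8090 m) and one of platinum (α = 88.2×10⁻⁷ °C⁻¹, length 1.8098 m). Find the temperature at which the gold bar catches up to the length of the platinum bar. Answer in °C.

T = 101.7 °C

Equal length when α₁L₁ΔT − α₂L₂ΔT = L₂ − L₁ = 8.00×10⁻⁴ m
α₁L₁ = 2.65923×10⁻⁵, α₂L₂ = 1.5962436×10⁻⁵ → Δ(αL) = 1.0629864×10⁻⁵ m/K
ΔT = 8.00×10⁻⁴ / 1.0629864×10⁻⁵ = 75.260 K, so T = 26.4 + 75.260 = 101.660 °C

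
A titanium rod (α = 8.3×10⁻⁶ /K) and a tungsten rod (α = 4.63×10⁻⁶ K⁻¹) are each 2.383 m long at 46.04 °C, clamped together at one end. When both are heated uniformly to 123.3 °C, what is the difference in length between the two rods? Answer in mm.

ΔT = 77.26 K
titanium: ΔL = 8.3×10⁻⁶ × 2.383 m × 77.26 = 1.5281×10⁻³ m = 1.5281 mm
tungsten: ΔL = 4.63×10⁻⁶ × 2.383 m × 77.26 = 8.5243×10⁻⁴ m = 0.85243 mm
difference = 1.5281 − 0.85243 = 0.67567 mm

0.676 mm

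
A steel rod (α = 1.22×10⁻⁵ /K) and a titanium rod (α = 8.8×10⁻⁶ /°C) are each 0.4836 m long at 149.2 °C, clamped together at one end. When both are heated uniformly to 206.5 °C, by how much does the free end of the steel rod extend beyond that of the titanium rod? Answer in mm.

ΔT = 57.3 K
steel: ΔL = 1.22×10⁻⁵ × 0.4836 m × 57.3 = 3.3807×10⁻⁴ m = 0.33807 mm
titanium: ΔL = 8.8×10⁻⁶ × 0.4836 m × 57.3 = 2.4385×10⁻⁴ m = 0.24385 mm
difference = 0.33807 − 0.24385 = 0.09422 mm

0.0942 mm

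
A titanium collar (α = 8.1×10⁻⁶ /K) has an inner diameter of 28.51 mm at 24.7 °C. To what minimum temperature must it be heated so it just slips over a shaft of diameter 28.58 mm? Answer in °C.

Required Δd = 28.58 − 28.51 = 0.07 mm
Δd = αd₀ΔT ⇒ ΔT = Δd/(αd₀) = 0.07 / (8.1×10⁻⁶ × 28.51) = 303.12 K
T_min = 24.7 + 303.12 = 327.82 °C

T = 328 °C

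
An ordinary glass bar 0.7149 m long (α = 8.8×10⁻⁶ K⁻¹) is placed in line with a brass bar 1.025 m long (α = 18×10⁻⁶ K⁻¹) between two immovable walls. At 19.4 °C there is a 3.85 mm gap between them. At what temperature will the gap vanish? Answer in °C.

T = 175 °C

Gap closes when ΔL₁ + ΔL₂ = 3.85 mm = 3.85×10⁻³ m
(α₁L₁ + α₂L₂)ΔT = g
α₁L₁ + α₂L₂ = 8.8×10⁻⁶×0.7149 + 18×10⁻⁶×1.025 = 2.474112×10⁻⁵ m/K
ΔT = 3.85×10⁻³ / 2.474112×10⁻⁵ = 155.61 K
T = 19.4 + 155.61 = 175.01 °C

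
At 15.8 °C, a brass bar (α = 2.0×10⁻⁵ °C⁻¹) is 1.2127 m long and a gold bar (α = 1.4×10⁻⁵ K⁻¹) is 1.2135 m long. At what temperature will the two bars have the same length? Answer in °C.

L₁(1 + α₁ΔT) = L₂(1 + α₂ΔT) ⇒ ΔT = (L₂ − L₁)/(α₁L₁ − α₂L₂)
L₂ − L₁ = 1.2135 − 1.2127 = 8.00×10⁻⁴ m
α₁L₁ − α₂L₂ = 2.0×10⁻⁵×1.2127 − 1.4×10⁻⁵×1.2135 = 7.265×10⁻⁶ m/K
ΔT = 8.00×10⁻⁴ / 7.265×10⁻⁶ = 110.117 K
T = 15.8 + 110.117 = 125.917 °C

T = 125.9 °C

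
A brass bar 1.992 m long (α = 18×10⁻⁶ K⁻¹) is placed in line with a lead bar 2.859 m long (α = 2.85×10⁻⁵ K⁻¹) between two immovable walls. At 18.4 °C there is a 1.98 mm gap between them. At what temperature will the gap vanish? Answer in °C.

T = 35.3 °C

α₁L₁ = 3.5856×10⁻⁵ m/K, α₂L₂ = 8.14815×10⁻⁵ m/K → total 1.173375×10⁻⁴ m/K
ΔT = g/(α₁L₁+α₂L₂) = 1.98×10⁻³ / 1.173375×10⁻⁴ = 16.874 K
T = 18.4 + 16.874 = 35.274 °C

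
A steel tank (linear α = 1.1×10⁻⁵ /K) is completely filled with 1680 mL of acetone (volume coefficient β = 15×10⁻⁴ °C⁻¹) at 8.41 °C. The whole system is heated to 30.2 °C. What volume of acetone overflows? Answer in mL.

The tank also expands: β_container ≈ 3α = 3.3×10⁻⁵ /K
Net overflow = V₀(β_liq − 3α_cont)ΔT
β − 3α = 1.50×10⁻³ − 3.3×10⁻⁵ = 1.467×10⁻³ /K; ΔT = 21.79 K
ΔV = 1680 × 1.467×10⁻³ × 21.79 = 53.7 mL

53.7 mL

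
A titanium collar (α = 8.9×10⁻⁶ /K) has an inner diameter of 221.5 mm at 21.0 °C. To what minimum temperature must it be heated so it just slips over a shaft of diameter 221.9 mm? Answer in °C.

Required Δd = 221.9 − 221.5 = 0.4 mm
Δd = αd₀ΔT ⇒ ΔT = Δd/(αd₀) = 0.4 / (8.9×10⁻⁶ × 221.5) = 202.91 K
T_min = 21.0 + 202.91 = 223.91 °C

T = 224 °C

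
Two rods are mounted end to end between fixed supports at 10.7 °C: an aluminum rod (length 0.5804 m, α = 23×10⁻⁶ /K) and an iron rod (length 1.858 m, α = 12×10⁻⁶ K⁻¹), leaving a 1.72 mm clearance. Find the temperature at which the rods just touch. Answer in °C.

Gap closes when ΔL₁ + ΔL₂ = 1.72 mm = 1.72×10⁻³ m
(α₁L₁ + α₂L₂)ΔT = g
α₁L₁ + α₂L₂ = 23×10⁻⁶×0.5804 + 12×10⁻⁶×1.858 = 3.56452×10⁻⁵ m/K
ΔT = 1.72×10⁻³ / 3.56452×10⁻⁵ = 48.253 K
T = 10.7 + 48.253 = 58.953 °C

T = 59.0 °C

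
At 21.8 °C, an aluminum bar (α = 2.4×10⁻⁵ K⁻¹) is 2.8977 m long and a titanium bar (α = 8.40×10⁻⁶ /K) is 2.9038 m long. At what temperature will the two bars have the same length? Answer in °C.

L₁(1 + α₁ΔT) = L₂(1 + α₂ΔT) ⇒ ΔT = (L₂ − L₁)/(α₁L₁ − α₂L₂)
L₂ − L₁ = 2.9038 − 2.8977 = 6.10×10⁻³ m
α₁L₁ − α₂L₂ = 2.4×10⁻⁵×2.8977 − 8.40×10⁻⁶×2.9038 = 4.515288×10⁻⁵ m/K
ΔT = 6.10×10⁻³ / 4.515288×10⁻⁵ = 135.097 K
T = 21.8 + 135.097 = 156.897 °C

T = 156.9 °C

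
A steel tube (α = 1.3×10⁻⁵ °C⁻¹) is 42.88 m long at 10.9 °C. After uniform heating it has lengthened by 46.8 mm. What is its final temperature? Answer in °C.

T = 94.9 °C

ΔL = αL₀ΔT ⇒ ΔT = ΔL / (αL₀)
ΔT = 46.8×10⁻³ m / (1.3×10⁻⁵ × 42.88 m) = 83.955 K
T = 10.9 + 83.955 = 94.855 °C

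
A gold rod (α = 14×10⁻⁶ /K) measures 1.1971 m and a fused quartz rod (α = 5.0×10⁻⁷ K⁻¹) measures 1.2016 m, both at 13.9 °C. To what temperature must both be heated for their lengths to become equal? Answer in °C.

L₁(1 + α₁ΔT) = L₂(1 + α₂ΔT) ⇒ ΔT = (L₂ − L₁)/(α₁L₁ − α₂L₂)
L₂ − L₁ = 1.2016 − 1.1971 = 4.50×10⁻³ m
α₁L₁ − α₂L₂ = 14×10⁻⁶×1.1971 − 5.0×10⁻⁷×1.2016 = 1.61586×10⁻⁵ m/K
ΔT = 4.50×10⁻³ / 1.61586×10⁻⁵ = 278.489 K
T = 13.9 + 278.489 = 292.389 °C

T = 292.4 °C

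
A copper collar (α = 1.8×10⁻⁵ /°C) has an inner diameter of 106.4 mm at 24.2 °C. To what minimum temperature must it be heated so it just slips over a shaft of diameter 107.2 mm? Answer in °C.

Required Δd = 107.2 − 106.4 = 0.8 mm
Δd = αd₀ΔT ⇒ ΔT = Δd/(αd₀) = 0.8 / (1.8×10⁻⁵ × 106.4) = 417.71 K
T_min = 24.2 + 417.71 = 441.91 °C

T = 442 °C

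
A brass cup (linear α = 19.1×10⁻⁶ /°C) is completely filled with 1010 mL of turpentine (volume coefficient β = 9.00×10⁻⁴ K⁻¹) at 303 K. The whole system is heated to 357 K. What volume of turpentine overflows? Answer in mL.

46.0 mL

The cup also expands: β_container ≈ 3α = 5.73×10⁻⁵ /K
Net overflow = V₀(β_liq − 3α_cont)ΔT
β − 3α = 9.00×10⁻⁴ − 5.73×10⁻⁵ = 8.427×10⁻⁴ /K; ΔT = 54 K
ΔV = 1010 × 8.427×10⁻⁴ × 54 = 46.0 mL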